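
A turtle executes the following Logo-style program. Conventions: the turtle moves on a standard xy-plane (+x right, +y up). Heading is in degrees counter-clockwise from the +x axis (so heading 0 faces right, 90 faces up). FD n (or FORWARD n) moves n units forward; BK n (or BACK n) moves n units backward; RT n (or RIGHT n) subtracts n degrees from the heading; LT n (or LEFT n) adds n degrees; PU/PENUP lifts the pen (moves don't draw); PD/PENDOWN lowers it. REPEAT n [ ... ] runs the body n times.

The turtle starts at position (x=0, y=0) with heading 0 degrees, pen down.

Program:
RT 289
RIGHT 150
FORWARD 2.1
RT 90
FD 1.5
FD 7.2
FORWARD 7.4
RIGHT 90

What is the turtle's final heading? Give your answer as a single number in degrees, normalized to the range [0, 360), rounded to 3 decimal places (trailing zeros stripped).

Executing turtle program step by step:
Start: pos=(0,0), heading=0, pen down
RT 289: heading 0 -> 71
RT 150: heading 71 -> 281
FD 2.1: (0,0) -> (0.401,-2.061) [heading=281, draw]
RT 90: heading 281 -> 191
FD 1.5: (0.401,-2.061) -> (-1.072,-2.348) [heading=191, draw]
FD 7.2: (-1.072,-2.348) -> (-8.139,-3.721) [heading=191, draw]
FD 7.4: (-8.139,-3.721) -> (-15.403,-5.133) [heading=191, draw]
RT 90: heading 191 -> 101
Final: pos=(-15.403,-5.133), heading=101, 4 segment(s) drawn

Answer: 101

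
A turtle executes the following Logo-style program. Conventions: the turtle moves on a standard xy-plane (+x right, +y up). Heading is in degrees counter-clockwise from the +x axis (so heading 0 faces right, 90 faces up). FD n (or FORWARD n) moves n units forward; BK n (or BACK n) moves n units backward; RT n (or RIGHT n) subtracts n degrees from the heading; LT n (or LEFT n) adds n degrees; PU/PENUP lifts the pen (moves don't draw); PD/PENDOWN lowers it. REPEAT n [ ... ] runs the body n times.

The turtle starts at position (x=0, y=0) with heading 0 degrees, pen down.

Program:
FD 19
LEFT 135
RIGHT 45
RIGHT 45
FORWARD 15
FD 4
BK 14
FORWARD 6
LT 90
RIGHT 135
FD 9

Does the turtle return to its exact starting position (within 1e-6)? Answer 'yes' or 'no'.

Answer: no

Derivation:
Executing turtle program step by step:
Start: pos=(0,0), heading=0, pen down
FD 19: (0,0) -> (19,0) [heading=0, draw]
LT 135: heading 0 -> 135
RT 45: heading 135 -> 90
RT 45: heading 90 -> 45
FD 15: (19,0) -> (29.607,10.607) [heading=45, draw]
FD 4: (29.607,10.607) -> (32.435,13.435) [heading=45, draw]
BK 14: (32.435,13.435) -> (22.536,3.536) [heading=45, draw]
FD 6: (22.536,3.536) -> (26.778,7.778) [heading=45, draw]
LT 90: heading 45 -> 135
RT 135: heading 135 -> 0
FD 9: (26.778,7.778) -> (35.778,7.778) [heading=0, draw]
Final: pos=(35.778,7.778), heading=0, 6 segment(s) drawn

Start position: (0, 0)
Final position: (35.778, 7.778)
Distance = 36.614; >= 1e-6 -> NOT closed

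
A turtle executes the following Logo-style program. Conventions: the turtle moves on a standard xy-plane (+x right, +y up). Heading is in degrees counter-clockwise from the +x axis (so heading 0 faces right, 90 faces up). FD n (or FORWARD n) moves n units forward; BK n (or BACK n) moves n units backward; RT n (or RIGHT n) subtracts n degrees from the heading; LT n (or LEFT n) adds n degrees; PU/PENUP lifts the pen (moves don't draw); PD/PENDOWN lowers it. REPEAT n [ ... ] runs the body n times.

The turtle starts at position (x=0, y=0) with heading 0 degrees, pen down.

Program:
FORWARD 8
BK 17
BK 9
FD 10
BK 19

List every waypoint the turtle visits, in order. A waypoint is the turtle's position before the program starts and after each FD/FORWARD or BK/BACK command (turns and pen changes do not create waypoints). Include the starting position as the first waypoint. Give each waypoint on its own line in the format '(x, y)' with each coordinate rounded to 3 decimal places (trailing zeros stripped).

Executing turtle program step by step:
Start: pos=(0,0), heading=0, pen down
FD 8: (0,0) -> (8,0) [heading=0, draw]
BK 17: (8,0) -> (-9,0) [heading=0, draw]
BK 9: (-9,0) -> (-18,0) [heading=0, draw]
FD 10: (-18,0) -> (-8,0) [heading=0, draw]
BK 19: (-8,0) -> (-27,0) [heading=0, draw]
Final: pos=(-27,0), heading=0, 5 segment(s) drawn
Waypoints (6 total):
(0, 0)
(8, 0)
(-9, 0)
(-18, 0)
(-8, 0)
(-27, 0)

Answer: (0, 0)
(8, 0)
(-9, 0)
(-18, 0)
(-8, 0)
(-27, 0)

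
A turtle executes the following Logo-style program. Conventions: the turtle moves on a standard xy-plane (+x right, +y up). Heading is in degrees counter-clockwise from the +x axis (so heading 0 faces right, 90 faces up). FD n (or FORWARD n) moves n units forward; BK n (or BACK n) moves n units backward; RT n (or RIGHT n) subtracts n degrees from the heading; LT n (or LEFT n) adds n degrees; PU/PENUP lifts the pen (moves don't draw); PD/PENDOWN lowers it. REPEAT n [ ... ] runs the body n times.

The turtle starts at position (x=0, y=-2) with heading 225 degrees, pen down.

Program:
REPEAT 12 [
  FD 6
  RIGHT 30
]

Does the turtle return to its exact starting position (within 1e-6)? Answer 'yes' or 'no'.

Answer: yes

Derivation:
Executing turtle program step by step:
Start: pos=(0,-2), heading=225, pen down
REPEAT 12 [
  -- iteration 1/12 --
  FD 6: (0,-2) -> (-4.243,-6.243) [heading=225, draw]
  RT 30: heading 225 -> 195
  -- iteration 2/12 --
  FD 6: (-4.243,-6.243) -> (-10.038,-7.796) [heading=195, draw]
  RT 30: heading 195 -> 165
  -- iteration 3/12 --
  FD 6: (-10.038,-7.796) -> (-15.834,-6.243) [heading=165, draw]
  RT 30: heading 165 -> 135
  -- iteration 4/12 --
  FD 6: (-15.834,-6.243) -> (-20.076,-2) [heading=135, draw]
  RT 30: heading 135 -> 105
  -- iteration 5/12 --
  FD 6: (-20.076,-2) -> (-21.629,3.796) [heading=105, draw]
  RT 30: heading 105 -> 75
  -- iteration 6/12 --
  FD 6: (-21.629,3.796) -> (-20.076,9.591) [heading=75, draw]
  RT 30: heading 75 -> 45
  -- iteration 7/12 --
  FD 6: (-20.076,9.591) -> (-15.834,13.834) [heading=45, draw]
  RT 30: heading 45 -> 15
  -- iteration 8/12 --
  FD 6: (-15.834,13.834) -> (-10.038,15.387) [heading=15, draw]
  RT 30: heading 15 -> 345
  -- iteration 9/12 --
  FD 6: (-10.038,15.387) -> (-4.243,13.834) [heading=345, draw]
  RT 30: heading 345 -> 315
  -- iteration 10/12 --
  FD 6: (-4.243,13.834) -> (0,9.591) [heading=315, draw]
  RT 30: heading 315 -> 285
  -- iteration 11/12 --
  FD 6: (0,9.591) -> (1.553,3.796) [heading=285, draw]
  RT 30: heading 285 -> 255
  -- iteration 12/12 --
  FD 6: (1.553,3.796) -> (0,-2) [heading=255, draw]
  RT 30: heading 255 -> 225
]
Final: pos=(0,-2), heading=225, 12 segment(s) drawn

Start position: (0, -2)
Final position: (0, -2)
Distance = 0; < 1e-6 -> CLOSED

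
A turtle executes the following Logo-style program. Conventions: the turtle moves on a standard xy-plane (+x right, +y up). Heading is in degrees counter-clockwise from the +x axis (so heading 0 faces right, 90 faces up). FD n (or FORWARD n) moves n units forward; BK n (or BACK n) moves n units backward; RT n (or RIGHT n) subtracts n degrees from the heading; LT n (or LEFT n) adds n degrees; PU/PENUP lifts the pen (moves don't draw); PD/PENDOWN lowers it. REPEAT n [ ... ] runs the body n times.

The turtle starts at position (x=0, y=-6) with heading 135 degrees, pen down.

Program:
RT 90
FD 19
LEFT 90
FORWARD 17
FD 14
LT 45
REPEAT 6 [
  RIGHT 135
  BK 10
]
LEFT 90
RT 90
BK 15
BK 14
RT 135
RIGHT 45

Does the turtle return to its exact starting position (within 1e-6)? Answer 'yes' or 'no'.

Executing turtle program step by step:
Start: pos=(0,-6), heading=135, pen down
RT 90: heading 135 -> 45
FD 19: (0,-6) -> (13.435,7.435) [heading=45, draw]
LT 90: heading 45 -> 135
FD 17: (13.435,7.435) -> (1.414,19.456) [heading=135, draw]
FD 14: (1.414,19.456) -> (-8.485,29.355) [heading=135, draw]
LT 45: heading 135 -> 180
REPEAT 6 [
  -- iteration 1/6 --
  RT 135: heading 180 -> 45
  BK 10: (-8.485,29.355) -> (-15.556,22.284) [heading=45, draw]
  -- iteration 2/6 --
  RT 135: heading 45 -> 270
  BK 10: (-15.556,22.284) -> (-15.556,32.284) [heading=270, draw]
  -- iteration 3/6 --
  RT 135: heading 270 -> 135
  BK 10: (-15.556,32.284) -> (-8.485,25.213) [heading=135, draw]
  -- iteration 4/6 --
  RT 135: heading 135 -> 0
  BK 10: (-8.485,25.213) -> (-18.485,25.213) [heading=0, draw]
  -- iteration 5/6 --
  RT 135: heading 0 -> 225
  BK 10: (-18.485,25.213) -> (-11.414,32.284) [heading=225, draw]
  -- iteration 6/6 --
  RT 135: heading 225 -> 90
  BK 10: (-11.414,32.284) -> (-11.414,22.284) [heading=90, draw]
]
LT 90: heading 90 -> 180
RT 90: heading 180 -> 90
BK 15: (-11.414,22.284) -> (-11.414,7.284) [heading=90, draw]
BK 14: (-11.414,7.284) -> (-11.414,-6.716) [heading=90, draw]
RT 135: heading 90 -> 315
RT 45: heading 315 -> 270
Final: pos=(-11.414,-6.716), heading=270, 11 segment(s) drawn

Start position: (0, -6)
Final position: (-11.414, -6.716)
Distance = 11.437; >= 1e-6 -> NOT closed

Answer: no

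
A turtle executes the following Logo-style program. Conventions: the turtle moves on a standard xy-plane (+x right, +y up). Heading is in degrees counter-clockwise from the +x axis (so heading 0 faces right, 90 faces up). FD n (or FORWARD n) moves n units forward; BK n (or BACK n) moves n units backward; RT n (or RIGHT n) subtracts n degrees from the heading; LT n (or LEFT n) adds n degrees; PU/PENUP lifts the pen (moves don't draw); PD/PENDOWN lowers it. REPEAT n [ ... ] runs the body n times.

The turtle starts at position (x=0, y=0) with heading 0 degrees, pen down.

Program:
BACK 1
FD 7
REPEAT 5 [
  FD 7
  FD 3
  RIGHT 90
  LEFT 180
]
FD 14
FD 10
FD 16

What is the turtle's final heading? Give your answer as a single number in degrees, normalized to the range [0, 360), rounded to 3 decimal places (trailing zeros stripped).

Answer: 90

Derivation:
Executing turtle program step by step:
Start: pos=(0,0), heading=0, pen down
BK 1: (0,0) -> (-1,0) [heading=0, draw]
FD 7: (-1,0) -> (6,0) [heading=0, draw]
REPEAT 5 [
  -- iteration 1/5 --
  FD 7: (6,0) -> (13,0) [heading=0, draw]
  FD 3: (13,0) -> (16,0) [heading=0, draw]
  RT 90: heading 0 -> 270
  LT 180: heading 270 -> 90
  -- iteration 2/5 --
  FD 7: (16,0) -> (16,7) [heading=90, draw]
  FD 3: (16,7) -> (16,10) [heading=90, draw]
  RT 90: heading 90 -> 0
  LT 180: heading 0 -> 180
  -- iteration 3/5 --
  FD 7: (16,10) -> (9,10) [heading=180, draw]
  FD 3: (9,10) -> (6,10) [heading=180, draw]
  RT 90: heading 180 -> 90
  LT 180: heading 90 -> 270
  -- iteration 4/5 --
  FD 7: (6,10) -> (6,3) [heading=270, draw]
  FD 3: (6,3) -> (6,0) [heading=270, draw]
  RT 90: heading 270 -> 180
  LT 180: heading 180 -> 0
  -- iteration 5/5 --
  FD 7: (6,0) -> (13,0) [heading=0, draw]
  FD 3: (13,0) -> (16,0) [heading=0, draw]
  RT 90: heading 0 -> 270
  LT 180: heading 270 -> 90
]
FD 14: (16,0) -> (16,14) [heading=90, draw]
FD 10: (16,14) -> (16,24) [heading=90, draw]
FD 16: (16,24) -> (16,40) [heading=90, draw]
Final: pos=(16,40), heading=90, 15 segment(s) drawn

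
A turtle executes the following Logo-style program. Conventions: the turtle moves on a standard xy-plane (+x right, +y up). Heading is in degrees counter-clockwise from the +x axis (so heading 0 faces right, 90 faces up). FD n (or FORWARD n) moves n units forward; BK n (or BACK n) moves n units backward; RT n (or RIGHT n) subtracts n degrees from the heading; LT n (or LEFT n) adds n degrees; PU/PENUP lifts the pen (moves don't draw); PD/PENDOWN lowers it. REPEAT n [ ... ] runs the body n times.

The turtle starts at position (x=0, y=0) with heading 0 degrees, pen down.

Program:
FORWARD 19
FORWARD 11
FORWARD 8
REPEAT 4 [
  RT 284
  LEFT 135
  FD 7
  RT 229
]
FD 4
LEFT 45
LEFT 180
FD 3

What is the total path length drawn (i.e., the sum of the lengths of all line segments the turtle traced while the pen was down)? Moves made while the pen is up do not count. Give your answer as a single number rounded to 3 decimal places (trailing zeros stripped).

Answer: 73

Derivation:
Executing turtle program step by step:
Start: pos=(0,0), heading=0, pen down
FD 19: (0,0) -> (19,0) [heading=0, draw]
FD 11: (19,0) -> (30,0) [heading=0, draw]
FD 8: (30,0) -> (38,0) [heading=0, draw]
REPEAT 4 [
  -- iteration 1/4 --
  RT 284: heading 0 -> 76
  LT 135: heading 76 -> 211
  FD 7: (38,0) -> (32,-3.605) [heading=211, draw]
  RT 229: heading 211 -> 342
  -- iteration 2/4 --
  RT 284: heading 342 -> 58
  LT 135: heading 58 -> 193
  FD 7: (32,-3.605) -> (25.179,-5.18) [heading=193, draw]
  RT 229: heading 193 -> 324
  -- iteration 3/4 --
  RT 284: heading 324 -> 40
  LT 135: heading 40 -> 175
  FD 7: (25.179,-5.18) -> (18.206,-4.57) [heading=175, draw]
  RT 229: heading 175 -> 306
  -- iteration 4/4 --
  RT 284: heading 306 -> 22
  LT 135: heading 22 -> 157
  FD 7: (18.206,-4.57) -> (11.762,-1.835) [heading=157, draw]
  RT 229: heading 157 -> 288
]
FD 4: (11.762,-1.835) -> (12.998,-5.639) [heading=288, draw]
LT 45: heading 288 -> 333
LT 180: heading 333 -> 153
FD 3: (12.998,-5.639) -> (10.325,-4.277) [heading=153, draw]
Final: pos=(10.325,-4.277), heading=153, 9 segment(s) drawn

Segment lengths:
  seg 1: (0,0) -> (19,0), length = 19
  seg 2: (19,0) -> (30,0), length = 11
  seg 3: (30,0) -> (38,0), length = 8
  seg 4: (38,0) -> (32,-3.605), length = 7
  seg 5: (32,-3.605) -> (25.179,-5.18), length = 7
  seg 6: (25.179,-5.18) -> (18.206,-4.57), length = 7
  seg 7: (18.206,-4.57) -> (11.762,-1.835), length = 7
  seg 8: (11.762,-1.835) -> (12.998,-5.639), length = 4
  seg 9: (12.998,-5.639) -> (10.325,-4.277), length = 3
Total = 73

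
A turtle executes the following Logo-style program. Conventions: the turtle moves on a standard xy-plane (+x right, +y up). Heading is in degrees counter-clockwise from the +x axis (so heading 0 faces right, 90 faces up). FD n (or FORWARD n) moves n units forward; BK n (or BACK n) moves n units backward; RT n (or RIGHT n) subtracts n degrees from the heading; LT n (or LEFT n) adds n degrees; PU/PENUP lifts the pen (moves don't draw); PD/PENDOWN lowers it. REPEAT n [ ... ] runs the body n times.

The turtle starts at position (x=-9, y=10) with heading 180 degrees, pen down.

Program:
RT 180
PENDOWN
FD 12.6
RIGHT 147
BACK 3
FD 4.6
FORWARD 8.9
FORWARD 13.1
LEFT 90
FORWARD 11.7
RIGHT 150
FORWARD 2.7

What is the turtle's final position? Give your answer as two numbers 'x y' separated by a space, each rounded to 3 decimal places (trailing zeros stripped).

Answer: -12.226 -11.44

Derivation:
Executing turtle program step by step:
Start: pos=(-9,10), heading=180, pen down
RT 180: heading 180 -> 0
PD: pen down
FD 12.6: (-9,10) -> (3.6,10) [heading=0, draw]
RT 147: heading 0 -> 213
BK 3: (3.6,10) -> (6.116,11.634) [heading=213, draw]
FD 4.6: (6.116,11.634) -> (2.258,9.129) [heading=213, draw]
FD 8.9: (2.258,9.129) -> (-5.206,4.281) [heading=213, draw]
FD 13.1: (-5.206,4.281) -> (-16.193,-2.853) [heading=213, draw]
LT 90: heading 213 -> 303
FD 11.7: (-16.193,-2.853) -> (-9.82,-12.666) [heading=303, draw]
RT 150: heading 303 -> 153
FD 2.7: (-9.82,-12.666) -> (-12.226,-11.44) [heading=153, draw]
Final: pos=(-12.226,-11.44), heading=153, 7 segment(s) drawn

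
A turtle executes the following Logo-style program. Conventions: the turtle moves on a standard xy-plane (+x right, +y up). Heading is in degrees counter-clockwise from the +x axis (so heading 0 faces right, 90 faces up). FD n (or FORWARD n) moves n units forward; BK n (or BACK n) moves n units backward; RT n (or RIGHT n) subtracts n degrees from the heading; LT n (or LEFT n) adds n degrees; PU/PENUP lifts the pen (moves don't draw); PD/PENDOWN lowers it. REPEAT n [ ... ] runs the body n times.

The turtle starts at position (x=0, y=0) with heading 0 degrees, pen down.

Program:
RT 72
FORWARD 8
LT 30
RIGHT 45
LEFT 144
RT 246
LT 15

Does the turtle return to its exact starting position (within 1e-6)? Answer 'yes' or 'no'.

Executing turtle program step by step:
Start: pos=(0,0), heading=0, pen down
RT 72: heading 0 -> 288
FD 8: (0,0) -> (2.472,-7.608) [heading=288, draw]
LT 30: heading 288 -> 318
RT 45: heading 318 -> 273
LT 144: heading 273 -> 57
RT 246: heading 57 -> 171
LT 15: heading 171 -> 186
Final: pos=(2.472,-7.608), heading=186, 1 segment(s) drawn

Start position: (0, 0)
Final position: (2.472, -7.608)
Distance = 8; >= 1e-6 -> NOT closed

Answer: no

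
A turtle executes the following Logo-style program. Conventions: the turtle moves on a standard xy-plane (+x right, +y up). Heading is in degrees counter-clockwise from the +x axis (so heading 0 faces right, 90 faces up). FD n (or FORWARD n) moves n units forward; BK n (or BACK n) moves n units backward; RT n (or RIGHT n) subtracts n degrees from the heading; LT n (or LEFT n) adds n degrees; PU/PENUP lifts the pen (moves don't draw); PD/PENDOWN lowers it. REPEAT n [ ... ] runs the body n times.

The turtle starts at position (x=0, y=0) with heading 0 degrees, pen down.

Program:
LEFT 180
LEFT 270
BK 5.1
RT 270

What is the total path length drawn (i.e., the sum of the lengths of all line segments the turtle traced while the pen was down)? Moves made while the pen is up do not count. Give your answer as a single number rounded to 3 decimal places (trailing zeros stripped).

Executing turtle program step by step:
Start: pos=(0,0), heading=0, pen down
LT 180: heading 0 -> 180
LT 270: heading 180 -> 90
BK 5.1: (0,0) -> (0,-5.1) [heading=90, draw]
RT 270: heading 90 -> 180
Final: pos=(0,-5.1), heading=180, 1 segment(s) drawn

Segment lengths:
  seg 1: (0,0) -> (0,-5.1), length = 5.1
Total = 5.1

Answer: 5.1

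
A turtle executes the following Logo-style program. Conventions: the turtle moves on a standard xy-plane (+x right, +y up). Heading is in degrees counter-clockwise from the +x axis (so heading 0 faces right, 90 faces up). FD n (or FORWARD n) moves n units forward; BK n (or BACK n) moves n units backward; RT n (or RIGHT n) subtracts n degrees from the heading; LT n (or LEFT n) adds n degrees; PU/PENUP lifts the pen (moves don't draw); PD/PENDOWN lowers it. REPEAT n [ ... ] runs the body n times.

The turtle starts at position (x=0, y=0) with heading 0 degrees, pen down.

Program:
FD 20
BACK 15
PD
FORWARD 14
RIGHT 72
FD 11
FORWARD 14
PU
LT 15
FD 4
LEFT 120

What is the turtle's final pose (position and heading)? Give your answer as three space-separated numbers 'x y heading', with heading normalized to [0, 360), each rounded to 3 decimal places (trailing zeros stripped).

Answer: 28.904 -27.131 63

Derivation:
Executing turtle program step by step:
Start: pos=(0,0), heading=0, pen down
FD 20: (0,0) -> (20,0) [heading=0, draw]
BK 15: (20,0) -> (5,0) [heading=0, draw]
PD: pen down
FD 14: (5,0) -> (19,0) [heading=0, draw]
RT 72: heading 0 -> 288
FD 11: (19,0) -> (22.399,-10.462) [heading=288, draw]
FD 14: (22.399,-10.462) -> (26.725,-23.776) [heading=288, draw]
PU: pen up
LT 15: heading 288 -> 303
FD 4: (26.725,-23.776) -> (28.904,-27.131) [heading=303, move]
LT 120: heading 303 -> 63
Final: pos=(28.904,-27.131), heading=63, 5 segment(s) drawn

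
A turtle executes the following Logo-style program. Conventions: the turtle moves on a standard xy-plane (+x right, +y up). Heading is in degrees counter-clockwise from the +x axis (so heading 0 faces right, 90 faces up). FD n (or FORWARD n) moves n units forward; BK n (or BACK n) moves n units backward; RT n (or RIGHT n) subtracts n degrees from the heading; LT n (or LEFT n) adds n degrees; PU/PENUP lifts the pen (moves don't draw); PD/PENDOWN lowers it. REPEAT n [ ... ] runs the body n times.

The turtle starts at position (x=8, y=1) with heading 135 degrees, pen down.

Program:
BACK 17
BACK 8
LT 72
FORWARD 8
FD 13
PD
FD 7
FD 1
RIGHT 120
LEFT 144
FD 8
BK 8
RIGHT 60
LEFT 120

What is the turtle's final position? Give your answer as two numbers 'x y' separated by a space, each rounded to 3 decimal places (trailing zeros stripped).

Executing turtle program step by step:
Start: pos=(8,1), heading=135, pen down
BK 17: (8,1) -> (20.021,-11.021) [heading=135, draw]
BK 8: (20.021,-11.021) -> (25.678,-16.678) [heading=135, draw]
LT 72: heading 135 -> 207
FD 8: (25.678,-16.678) -> (18.55,-20.31) [heading=207, draw]
FD 13: (18.55,-20.31) -> (6.967,-26.211) [heading=207, draw]
PD: pen down
FD 7: (6.967,-26.211) -> (0.729,-29.389) [heading=207, draw]
FD 1: (0.729,-29.389) -> (-0.162,-29.843) [heading=207, draw]
RT 120: heading 207 -> 87
LT 144: heading 87 -> 231
FD 8: (-0.162,-29.843) -> (-5.196,-36.061) [heading=231, draw]
BK 8: (-5.196,-36.061) -> (-0.162,-29.843) [heading=231, draw]
RT 60: heading 231 -> 171
LT 120: heading 171 -> 291
Final: pos=(-0.162,-29.843), heading=291, 8 segment(s) drawn

Answer: -0.162 -29.843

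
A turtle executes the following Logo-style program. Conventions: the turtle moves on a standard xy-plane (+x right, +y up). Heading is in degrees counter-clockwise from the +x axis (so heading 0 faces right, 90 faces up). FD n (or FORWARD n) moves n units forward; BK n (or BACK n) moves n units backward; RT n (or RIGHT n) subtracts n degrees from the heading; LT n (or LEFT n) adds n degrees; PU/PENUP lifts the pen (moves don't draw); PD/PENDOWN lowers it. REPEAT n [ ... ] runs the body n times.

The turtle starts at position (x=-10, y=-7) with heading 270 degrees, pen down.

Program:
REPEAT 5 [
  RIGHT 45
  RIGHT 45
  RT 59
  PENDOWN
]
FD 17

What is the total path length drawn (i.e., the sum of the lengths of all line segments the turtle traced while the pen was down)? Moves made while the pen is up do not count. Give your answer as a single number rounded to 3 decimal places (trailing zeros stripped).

Answer: 17

Derivation:
Executing turtle program step by step:
Start: pos=(-10,-7), heading=270, pen down
REPEAT 5 [
  -- iteration 1/5 --
  RT 45: heading 270 -> 225
  RT 45: heading 225 -> 180
  RT 59: heading 180 -> 121
  PD: pen down
  -- iteration 2/5 --
  RT 45: heading 121 -> 76
  RT 45: heading 76 -> 31
  RT 59: heading 31 -> 332
  PD: pen down
  -- iteration 3/5 --
  RT 45: heading 332 -> 287
  RT 45: heading 287 -> 242
  RT 59: heading 242 -> 183
  PD: pen down
  -- iteration 4/5 --
  RT 45: heading 183 -> 138
  RT 45: heading 138 -> 93
  RT 59: heading 93 -> 34
  PD: pen down
  -- iteration 5/5 --
  RT 45: heading 34 -> 349
  RT 45: heading 349 -> 304
  RT 59: heading 304 -> 245
  PD: pen down
]
FD 17: (-10,-7) -> (-17.185,-22.407) [heading=245, draw]
Final: pos=(-17.185,-22.407), heading=245, 1 segment(s) drawn

Segment lengths:
  seg 1: (-10,-7) -> (-17.185,-22.407), length = 17
Total = 17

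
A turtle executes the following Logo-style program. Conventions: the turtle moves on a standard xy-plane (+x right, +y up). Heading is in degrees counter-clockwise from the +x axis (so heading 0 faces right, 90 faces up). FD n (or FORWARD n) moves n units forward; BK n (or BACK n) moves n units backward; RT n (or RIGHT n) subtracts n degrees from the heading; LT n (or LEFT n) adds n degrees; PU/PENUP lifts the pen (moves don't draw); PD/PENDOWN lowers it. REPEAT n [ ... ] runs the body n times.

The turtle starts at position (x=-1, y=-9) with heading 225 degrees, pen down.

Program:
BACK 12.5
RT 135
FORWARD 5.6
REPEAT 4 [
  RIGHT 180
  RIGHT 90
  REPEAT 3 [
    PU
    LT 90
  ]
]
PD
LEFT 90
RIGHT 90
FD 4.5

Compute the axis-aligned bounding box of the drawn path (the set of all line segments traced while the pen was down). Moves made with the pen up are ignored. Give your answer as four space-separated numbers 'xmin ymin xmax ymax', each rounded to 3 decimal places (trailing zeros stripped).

Executing turtle program step by step:
Start: pos=(-1,-9), heading=225, pen down
BK 12.5: (-1,-9) -> (7.839,-0.161) [heading=225, draw]
RT 135: heading 225 -> 90
FD 5.6: (7.839,-0.161) -> (7.839,5.439) [heading=90, draw]
REPEAT 4 [
  -- iteration 1/4 --
  RT 180: heading 90 -> 270
  RT 90: heading 270 -> 180
  REPEAT 3 [
    -- iteration 1/3 --
    PU: pen up
    LT 90: heading 180 -> 270
    -- iteration 2/3 --
    PU: pen up
    LT 90: heading 270 -> 0
    -- iteration 3/3 --
    PU: pen up
    LT 90: heading 0 -> 90
  ]
  -- iteration 2/4 --
  RT 180: heading 90 -> 270
  RT 90: heading 270 -> 180
  REPEAT 3 [
    -- iteration 1/3 --
    PU: pen up
    LT 90: heading 180 -> 270
    -- iteration 2/3 --
    PU: pen up
    LT 90: heading 270 -> 0
    -- iteration 3/3 --
    PU: pen up
    LT 90: heading 0 -> 90
  ]
  -- iteration 3/4 --
  RT 180: heading 90 -> 270
  RT 90: heading 270 -> 180
  REPEAT 3 [
    -- iteration 1/3 --
    PU: pen up
    LT 90: heading 180 -> 270
    -- iteration 2/3 --
    PU: pen up
    LT 90: heading 270 -> 0
    -- iteration 3/3 --
    PU: pen up
    LT 90: heading 0 -> 90
  ]
  -- iteration 4/4 --
  RT 180: heading 90 -> 270
  RT 90: heading 270 -> 180
  REPEAT 3 [
    -- iteration 1/3 --
    PU: pen up
    LT 90: heading 180 -> 270
    -- iteration 2/3 --
    PU: pen up
    LT 90: heading 270 -> 0
    -- iteration 3/3 --
    PU: pen up
    LT 90: heading 0 -> 90
  ]
]
PD: pen down
LT 90: heading 90 -> 180
RT 90: heading 180 -> 90
FD 4.5: (7.839,5.439) -> (7.839,9.939) [heading=90, draw]
Final: pos=(7.839,9.939), heading=90, 3 segment(s) drawn

Segment endpoints: x in {-1, 7.839}, y in {-9, -0.161, 5.439, 9.939}
xmin=-1, ymin=-9, xmax=7.839, ymax=9.939

Answer: -1 -9 7.839 9.939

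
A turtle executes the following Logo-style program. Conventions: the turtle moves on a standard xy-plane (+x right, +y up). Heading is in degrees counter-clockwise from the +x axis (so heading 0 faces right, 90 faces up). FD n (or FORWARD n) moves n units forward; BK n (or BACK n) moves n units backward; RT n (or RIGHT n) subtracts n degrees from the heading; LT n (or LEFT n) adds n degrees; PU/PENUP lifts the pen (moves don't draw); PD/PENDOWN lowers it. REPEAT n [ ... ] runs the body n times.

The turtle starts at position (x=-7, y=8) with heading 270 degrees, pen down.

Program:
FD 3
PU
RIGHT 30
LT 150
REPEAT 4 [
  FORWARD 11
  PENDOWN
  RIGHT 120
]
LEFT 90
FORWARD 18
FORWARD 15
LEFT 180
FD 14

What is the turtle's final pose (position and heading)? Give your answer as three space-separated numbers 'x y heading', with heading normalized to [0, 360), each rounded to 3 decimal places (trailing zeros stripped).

Executing turtle program step by step:
Start: pos=(-7,8), heading=270, pen down
FD 3: (-7,8) -> (-7,5) [heading=270, draw]
PU: pen up
RT 30: heading 270 -> 240
LT 150: heading 240 -> 30
REPEAT 4 [
  -- iteration 1/4 --
  FD 11: (-7,5) -> (2.526,10.5) [heading=30, move]
  PD: pen down
  RT 120: heading 30 -> 270
  -- iteration 2/4 --
  FD 11: (2.526,10.5) -> (2.526,-0.5) [heading=270, draw]
  PD: pen down
  RT 120: heading 270 -> 150
  -- iteration 3/4 --
  FD 11: (2.526,-0.5) -> (-7,5) [heading=150, draw]
  PD: pen down
  RT 120: heading 150 -> 30
  -- iteration 4/4 --
  FD 11: (-7,5) -> (2.526,10.5) [heading=30, draw]
  PD: pen down
  RT 120: heading 30 -> 270
]
LT 90: heading 270 -> 0
FD 18: (2.526,10.5) -> (20.526,10.5) [heading=0, draw]
FD 15: (20.526,10.5) -> (35.526,10.5) [heading=0, draw]
LT 180: heading 0 -> 180
FD 14: (35.526,10.5) -> (21.526,10.5) [heading=180, draw]
Final: pos=(21.526,10.5), heading=180, 7 segment(s) drawn

Answer: 21.526 10.5 180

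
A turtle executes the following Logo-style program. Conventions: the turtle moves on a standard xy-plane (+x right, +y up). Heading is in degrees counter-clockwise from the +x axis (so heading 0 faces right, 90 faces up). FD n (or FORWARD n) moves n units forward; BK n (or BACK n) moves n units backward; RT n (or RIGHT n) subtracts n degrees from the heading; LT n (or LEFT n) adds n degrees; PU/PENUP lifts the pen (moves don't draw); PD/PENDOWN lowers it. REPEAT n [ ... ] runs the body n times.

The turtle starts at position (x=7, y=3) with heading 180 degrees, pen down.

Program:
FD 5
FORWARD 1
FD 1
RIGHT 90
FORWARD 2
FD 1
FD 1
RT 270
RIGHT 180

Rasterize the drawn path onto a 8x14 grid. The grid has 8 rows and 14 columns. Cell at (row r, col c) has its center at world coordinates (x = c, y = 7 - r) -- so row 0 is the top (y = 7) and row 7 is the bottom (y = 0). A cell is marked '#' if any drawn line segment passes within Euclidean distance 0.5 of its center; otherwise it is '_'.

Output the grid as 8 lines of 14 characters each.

Answer: #_____________
#_____________
#_____________
#_____________
########______
______________
______________
______________

Derivation:
Segment 0: (7,3) -> (2,3)
Segment 1: (2,3) -> (1,3)
Segment 2: (1,3) -> (0,3)
Segment 3: (0,3) -> (0,5)
Segment 4: (0,5) -> (0,6)
Segment 5: (0,6) -> (0,7)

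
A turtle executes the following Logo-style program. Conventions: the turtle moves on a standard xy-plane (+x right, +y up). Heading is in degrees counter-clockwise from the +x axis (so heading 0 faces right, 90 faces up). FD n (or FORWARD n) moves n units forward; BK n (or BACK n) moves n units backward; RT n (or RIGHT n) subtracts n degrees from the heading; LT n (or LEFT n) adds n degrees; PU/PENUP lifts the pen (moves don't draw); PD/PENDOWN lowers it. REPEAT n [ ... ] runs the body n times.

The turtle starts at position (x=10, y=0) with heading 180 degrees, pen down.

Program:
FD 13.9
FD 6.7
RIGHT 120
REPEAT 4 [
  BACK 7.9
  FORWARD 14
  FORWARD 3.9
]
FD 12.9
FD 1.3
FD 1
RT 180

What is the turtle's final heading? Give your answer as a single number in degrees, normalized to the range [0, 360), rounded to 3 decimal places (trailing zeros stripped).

Executing turtle program step by step:
Start: pos=(10,0), heading=180, pen down
FD 13.9: (10,0) -> (-3.9,0) [heading=180, draw]
FD 6.7: (-3.9,0) -> (-10.6,0) [heading=180, draw]
RT 120: heading 180 -> 60
REPEAT 4 [
  -- iteration 1/4 --
  BK 7.9: (-10.6,0) -> (-14.55,-6.842) [heading=60, draw]
  FD 14: (-14.55,-6.842) -> (-7.55,5.283) [heading=60, draw]
  FD 3.9: (-7.55,5.283) -> (-5.6,8.66) [heading=60, draw]
  -- iteration 2/4 --
  BK 7.9: (-5.6,8.66) -> (-9.55,1.819) [heading=60, draw]
  FD 14: (-9.55,1.819) -> (-2.55,13.943) [heading=60, draw]
  FD 3.9: (-2.55,13.943) -> (-0.6,17.321) [heading=60, draw]
  -- iteration 3/4 --
  BK 7.9: (-0.6,17.321) -> (-4.55,10.479) [heading=60, draw]
  FD 14: (-4.55,10.479) -> (2.45,22.603) [heading=60, draw]
  FD 3.9: (2.45,22.603) -> (4.4,25.981) [heading=60, draw]
  -- iteration 4/4 --
  BK 7.9: (4.4,25.981) -> (0.45,19.139) [heading=60, draw]
  FD 14: (0.45,19.139) -> (7.45,31.264) [heading=60, draw]
  FD 3.9: (7.45,31.264) -> (9.4,34.641) [heading=60, draw]
]
FD 12.9: (9.4,34.641) -> (15.85,45.813) [heading=60, draw]
FD 1.3: (15.85,45.813) -> (16.5,46.939) [heading=60, draw]
FD 1: (16.5,46.939) -> (17,47.805) [heading=60, draw]
RT 180: heading 60 -> 240
Final: pos=(17,47.805), heading=240, 17 segment(s) drawn

Answer: 240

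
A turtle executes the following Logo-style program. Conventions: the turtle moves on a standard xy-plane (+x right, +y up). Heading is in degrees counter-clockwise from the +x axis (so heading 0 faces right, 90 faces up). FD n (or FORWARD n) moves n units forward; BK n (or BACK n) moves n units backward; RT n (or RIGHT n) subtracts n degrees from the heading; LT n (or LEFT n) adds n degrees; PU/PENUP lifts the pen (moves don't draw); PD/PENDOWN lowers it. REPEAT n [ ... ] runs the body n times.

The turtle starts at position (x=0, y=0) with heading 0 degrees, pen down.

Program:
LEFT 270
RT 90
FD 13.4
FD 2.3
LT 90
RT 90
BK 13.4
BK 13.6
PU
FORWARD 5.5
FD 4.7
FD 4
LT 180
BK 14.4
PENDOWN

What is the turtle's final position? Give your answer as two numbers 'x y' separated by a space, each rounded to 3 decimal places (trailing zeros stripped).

Executing turtle program step by step:
Start: pos=(0,0), heading=0, pen down
LT 270: heading 0 -> 270
RT 90: heading 270 -> 180
FD 13.4: (0,0) -> (-13.4,0) [heading=180, draw]
FD 2.3: (-13.4,0) -> (-15.7,0) [heading=180, draw]
LT 90: heading 180 -> 270
RT 90: heading 270 -> 180
BK 13.4: (-15.7,0) -> (-2.3,0) [heading=180, draw]
BK 13.6: (-2.3,0) -> (11.3,0) [heading=180, draw]
PU: pen up
FD 5.5: (11.3,0) -> (5.8,0) [heading=180, move]
FD 4.7: (5.8,0) -> (1.1,0) [heading=180, move]
FD 4: (1.1,0) -> (-2.9,0) [heading=180, move]
LT 180: heading 180 -> 0
BK 14.4: (-2.9,0) -> (-17.3,0) [heading=0, move]
PD: pen down
Final: pos=(-17.3,0), heading=0, 4 segment(s) drawn

Answer: -17.3 0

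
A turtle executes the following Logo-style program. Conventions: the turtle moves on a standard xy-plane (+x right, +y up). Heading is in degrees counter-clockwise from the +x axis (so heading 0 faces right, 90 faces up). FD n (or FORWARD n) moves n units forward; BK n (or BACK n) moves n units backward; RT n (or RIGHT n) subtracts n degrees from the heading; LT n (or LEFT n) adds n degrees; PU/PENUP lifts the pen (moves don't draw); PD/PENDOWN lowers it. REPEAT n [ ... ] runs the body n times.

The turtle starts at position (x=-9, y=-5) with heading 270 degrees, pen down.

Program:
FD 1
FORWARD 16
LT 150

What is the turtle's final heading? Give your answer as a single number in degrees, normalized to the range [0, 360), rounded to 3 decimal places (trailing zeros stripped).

Answer: 60

Derivation:
Executing turtle program step by step:
Start: pos=(-9,-5), heading=270, pen down
FD 1: (-9,-5) -> (-9,-6) [heading=270, draw]
FD 16: (-9,-6) -> (-9,-22) [heading=270, draw]
LT 150: heading 270 -> 60
Final: pos=(-9,-22), heading=60, 2 segment(s) drawn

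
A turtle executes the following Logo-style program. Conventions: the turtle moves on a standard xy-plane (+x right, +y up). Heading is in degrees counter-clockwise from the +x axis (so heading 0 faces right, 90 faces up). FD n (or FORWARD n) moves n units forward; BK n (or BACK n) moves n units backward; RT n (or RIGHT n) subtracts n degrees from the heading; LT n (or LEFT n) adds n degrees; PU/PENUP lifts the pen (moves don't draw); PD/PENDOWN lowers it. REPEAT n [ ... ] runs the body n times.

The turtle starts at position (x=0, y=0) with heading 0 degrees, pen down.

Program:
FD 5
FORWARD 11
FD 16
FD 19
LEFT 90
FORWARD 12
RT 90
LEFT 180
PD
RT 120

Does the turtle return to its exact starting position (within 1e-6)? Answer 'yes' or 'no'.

Executing turtle program step by step:
Start: pos=(0,0), heading=0, pen down
FD 5: (0,0) -> (5,0) [heading=0, draw]
FD 11: (5,0) -> (16,0) [heading=0, draw]
FD 16: (16,0) -> (32,0) [heading=0, draw]
FD 19: (32,0) -> (51,0) [heading=0, draw]
LT 90: heading 0 -> 90
FD 12: (51,0) -> (51,12) [heading=90, draw]
RT 90: heading 90 -> 0
LT 180: heading 0 -> 180
PD: pen down
RT 120: heading 180 -> 60
Final: pos=(51,12), heading=60, 5 segment(s) drawn

Start position: (0, 0)
Final position: (51, 12)
Distance = 52.393; >= 1e-6 -> NOT closed

Answer: no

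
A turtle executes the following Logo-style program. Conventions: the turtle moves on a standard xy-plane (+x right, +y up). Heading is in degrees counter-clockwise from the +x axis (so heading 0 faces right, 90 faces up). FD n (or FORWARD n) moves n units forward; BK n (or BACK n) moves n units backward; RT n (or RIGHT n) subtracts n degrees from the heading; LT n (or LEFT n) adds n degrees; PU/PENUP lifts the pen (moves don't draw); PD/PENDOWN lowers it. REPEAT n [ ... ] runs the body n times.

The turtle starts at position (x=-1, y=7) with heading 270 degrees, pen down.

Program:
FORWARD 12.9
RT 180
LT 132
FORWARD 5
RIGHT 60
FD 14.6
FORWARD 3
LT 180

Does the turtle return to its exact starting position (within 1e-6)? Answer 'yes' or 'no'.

Answer: no

Derivation:
Executing turtle program step by step:
Start: pos=(-1,7), heading=270, pen down
FD 12.9: (-1,7) -> (-1,-5.9) [heading=270, draw]
RT 180: heading 270 -> 90
LT 132: heading 90 -> 222
FD 5: (-1,-5.9) -> (-4.716,-9.246) [heading=222, draw]
RT 60: heading 222 -> 162
FD 14.6: (-4.716,-9.246) -> (-18.601,-4.734) [heading=162, draw]
FD 3: (-18.601,-4.734) -> (-21.454,-3.807) [heading=162, draw]
LT 180: heading 162 -> 342
Final: pos=(-21.454,-3.807), heading=342, 4 segment(s) drawn

Start position: (-1, 7)
Final position: (-21.454, -3.807)
Distance = 23.134; >= 1e-6 -> NOT closed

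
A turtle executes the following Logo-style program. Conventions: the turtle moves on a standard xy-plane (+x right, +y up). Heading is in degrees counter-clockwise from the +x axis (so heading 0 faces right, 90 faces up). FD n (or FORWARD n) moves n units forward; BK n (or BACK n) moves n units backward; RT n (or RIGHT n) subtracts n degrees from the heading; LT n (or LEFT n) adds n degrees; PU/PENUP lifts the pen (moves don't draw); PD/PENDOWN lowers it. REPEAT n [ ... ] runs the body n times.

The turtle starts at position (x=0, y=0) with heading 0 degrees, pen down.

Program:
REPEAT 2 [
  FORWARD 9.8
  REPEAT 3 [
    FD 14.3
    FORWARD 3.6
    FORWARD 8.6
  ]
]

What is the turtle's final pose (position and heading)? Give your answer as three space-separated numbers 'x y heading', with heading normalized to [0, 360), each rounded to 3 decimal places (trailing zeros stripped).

Answer: 178.6 0 0

Derivation:
Executing turtle program step by step:
Start: pos=(0,0), heading=0, pen down
REPEAT 2 [
  -- iteration 1/2 --
  FD 9.8: (0,0) -> (9.8,0) [heading=0, draw]
  REPEAT 3 [
    -- iteration 1/3 --
    FD 14.3: (9.8,0) -> (24.1,0) [heading=0, draw]
    FD 3.6: (24.1,0) -> (27.7,0) [heading=0, draw]
    FD 8.6: (27.7,0) -> (36.3,0) [heading=0, draw]
    -- iteration 2/3 --
    FD 14.3: (36.3,0) -> (50.6,0) [heading=0, draw]
    FD 3.6: (50.6,0) -> (54.2,0) [heading=0, draw]
    FD 8.6: (54.2,0) -> (62.8,0) [heading=0, draw]
    -- iteration 3/3 --
    FD 14.3: (62.8,0) -> (77.1,0) [heading=0, draw]
    FD 3.6: (77.1,0) -> (80.7,0) [heading=0, draw]
    FD 8.6: (80.7,0) -> (89.3,0) [heading=0, draw]
  ]
  -- iteration 2/2 --
  FD 9.8: (89.3,0) -> (99.1,0) [heading=0, draw]
  REPEAT 3 [
    -- iteration 1/3 --
    FD 14.3: (99.1,0) -> (113.4,0) [heading=0, draw]
    FD 3.6: (113.4,0) -> (117,0) [heading=0, draw]
    FD 8.6: (117,0) -> (125.6,0) [heading=0, draw]
    -- iteration 2/3 --
    FD 14.3: (125.6,0) -> (139.9,0) [heading=0, draw]
    FD 3.6: (139.9,0) -> (143.5,0) [heading=0, draw]
    FD 8.6: (143.5,0) -> (152.1,0) [heading=0, draw]
    -- iteration 3/3 --
    FD 14.3: (152.1,0) -> (166.4,0) [heading=0, draw]
    FD 3.6: (166.4,0) -> (170,0) [heading=0, draw]
    FD 8.6: (170,0) -> (178.6,0) [heading=0, draw]
  ]
]
Final: pos=(178.6,0), heading=0, 20 segment(s) drawn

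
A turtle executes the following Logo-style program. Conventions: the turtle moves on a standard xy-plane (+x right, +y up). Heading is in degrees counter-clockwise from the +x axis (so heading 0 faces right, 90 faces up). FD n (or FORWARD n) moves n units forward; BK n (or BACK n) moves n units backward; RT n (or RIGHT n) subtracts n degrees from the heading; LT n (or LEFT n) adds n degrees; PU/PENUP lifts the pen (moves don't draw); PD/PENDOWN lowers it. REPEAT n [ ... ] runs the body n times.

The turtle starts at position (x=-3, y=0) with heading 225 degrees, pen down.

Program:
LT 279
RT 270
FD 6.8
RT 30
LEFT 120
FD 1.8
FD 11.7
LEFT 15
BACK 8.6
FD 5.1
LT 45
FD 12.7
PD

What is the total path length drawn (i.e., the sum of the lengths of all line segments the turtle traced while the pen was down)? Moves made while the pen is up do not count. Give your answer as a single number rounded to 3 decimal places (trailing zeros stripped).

Answer: 46.7

Derivation:
Executing turtle program step by step:
Start: pos=(-3,0), heading=225, pen down
LT 279: heading 225 -> 144
RT 270: heading 144 -> 234
FD 6.8: (-3,0) -> (-6.997,-5.501) [heading=234, draw]
RT 30: heading 234 -> 204
LT 120: heading 204 -> 324
FD 1.8: (-6.997,-5.501) -> (-5.541,-6.559) [heading=324, draw]
FD 11.7: (-5.541,-6.559) -> (3.925,-13.436) [heading=324, draw]
LT 15: heading 324 -> 339
BK 8.6: (3.925,-13.436) -> (-4.104,-10.354) [heading=339, draw]
FD 5.1: (-4.104,-10.354) -> (0.657,-12.182) [heading=339, draw]
LT 45: heading 339 -> 24
FD 12.7: (0.657,-12.182) -> (12.259,-7.017) [heading=24, draw]
PD: pen down
Final: pos=(12.259,-7.017), heading=24, 6 segment(s) drawn

Segment lengths:
  seg 1: (-3,0) -> (-6.997,-5.501), length = 6.8
  seg 2: (-6.997,-5.501) -> (-5.541,-6.559), length = 1.8
  seg 3: (-5.541,-6.559) -> (3.925,-13.436), length = 11.7
  seg 4: (3.925,-13.436) -> (-4.104,-10.354), length = 8.6
  seg 5: (-4.104,-10.354) -> (0.657,-12.182), length = 5.1
  seg 6: (0.657,-12.182) -> (12.259,-7.017), length = 12.7
Total = 46.7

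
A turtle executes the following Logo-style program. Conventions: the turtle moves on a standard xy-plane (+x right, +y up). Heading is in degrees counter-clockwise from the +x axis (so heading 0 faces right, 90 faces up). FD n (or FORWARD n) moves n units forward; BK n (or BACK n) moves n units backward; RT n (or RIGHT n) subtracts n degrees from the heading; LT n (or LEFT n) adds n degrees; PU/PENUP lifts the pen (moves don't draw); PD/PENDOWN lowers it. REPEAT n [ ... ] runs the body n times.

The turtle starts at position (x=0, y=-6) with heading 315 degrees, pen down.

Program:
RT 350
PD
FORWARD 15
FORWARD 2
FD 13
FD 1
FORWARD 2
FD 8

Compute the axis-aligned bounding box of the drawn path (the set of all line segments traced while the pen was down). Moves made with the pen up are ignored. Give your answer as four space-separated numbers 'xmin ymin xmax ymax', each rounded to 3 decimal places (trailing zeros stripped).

Executing turtle program step by step:
Start: pos=(0,-6), heading=315, pen down
RT 350: heading 315 -> 325
PD: pen down
FD 15: (0,-6) -> (12.287,-14.604) [heading=325, draw]
FD 2: (12.287,-14.604) -> (13.926,-15.751) [heading=325, draw]
FD 13: (13.926,-15.751) -> (24.575,-23.207) [heading=325, draw]
FD 1: (24.575,-23.207) -> (25.394,-23.781) [heading=325, draw]
FD 2: (25.394,-23.781) -> (27.032,-24.928) [heading=325, draw]
FD 8: (27.032,-24.928) -> (33.585,-29.517) [heading=325, draw]
Final: pos=(33.585,-29.517), heading=325, 6 segment(s) drawn

Segment endpoints: x in {0, 12.287, 13.926, 24.575, 25.394, 27.032, 33.585}, y in {-29.517, -24.928, -23.781, -23.207, -15.751, -14.604, -6}
xmin=0, ymin=-29.517, xmax=33.585, ymax=-6

Answer: 0 -29.517 33.585 -6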